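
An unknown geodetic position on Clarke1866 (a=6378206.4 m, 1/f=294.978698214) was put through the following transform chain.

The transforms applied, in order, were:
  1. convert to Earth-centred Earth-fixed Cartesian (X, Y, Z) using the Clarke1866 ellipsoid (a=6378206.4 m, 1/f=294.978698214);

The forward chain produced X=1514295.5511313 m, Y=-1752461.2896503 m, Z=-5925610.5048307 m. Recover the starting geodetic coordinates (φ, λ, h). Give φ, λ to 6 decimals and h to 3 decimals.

start: X=1514295.5511, Y=-1752461.2897, Z=-5925610.5048 m
→ geod (Bowring, a=6378206.400): φ=-68.78307600°, λ=-49.16982100°, h=2722.6380 m

φ=-68.783076°, λ=-49.169821°, h=2722.638 m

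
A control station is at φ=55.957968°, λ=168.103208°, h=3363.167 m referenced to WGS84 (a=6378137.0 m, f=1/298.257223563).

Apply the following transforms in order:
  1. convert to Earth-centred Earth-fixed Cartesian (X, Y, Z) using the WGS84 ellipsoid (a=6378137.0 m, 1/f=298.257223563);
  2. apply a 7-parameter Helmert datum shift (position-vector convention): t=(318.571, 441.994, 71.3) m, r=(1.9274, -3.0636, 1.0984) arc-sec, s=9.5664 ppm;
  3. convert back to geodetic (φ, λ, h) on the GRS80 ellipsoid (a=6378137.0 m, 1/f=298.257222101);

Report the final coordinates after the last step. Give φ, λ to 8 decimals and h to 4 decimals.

φ=55.95924483°, λ=168.09656950°, h=3359.4220 m

start: φ=55.957968°, λ=168.103208°, h=3363.167 m
→ ECEF (a=6378137.000, f=1/298.257223563): X=-3503694.5577, Y=738139.3677, Z=5264610.6558
→ Helmert 7p (PV): X=-3503491.6300, Y=738520.5704, Z=5264687.1766
→ geod (Bowring, a=6378137.000): φ=55.95924483°, λ=168.09656950°, h=3359.4220 m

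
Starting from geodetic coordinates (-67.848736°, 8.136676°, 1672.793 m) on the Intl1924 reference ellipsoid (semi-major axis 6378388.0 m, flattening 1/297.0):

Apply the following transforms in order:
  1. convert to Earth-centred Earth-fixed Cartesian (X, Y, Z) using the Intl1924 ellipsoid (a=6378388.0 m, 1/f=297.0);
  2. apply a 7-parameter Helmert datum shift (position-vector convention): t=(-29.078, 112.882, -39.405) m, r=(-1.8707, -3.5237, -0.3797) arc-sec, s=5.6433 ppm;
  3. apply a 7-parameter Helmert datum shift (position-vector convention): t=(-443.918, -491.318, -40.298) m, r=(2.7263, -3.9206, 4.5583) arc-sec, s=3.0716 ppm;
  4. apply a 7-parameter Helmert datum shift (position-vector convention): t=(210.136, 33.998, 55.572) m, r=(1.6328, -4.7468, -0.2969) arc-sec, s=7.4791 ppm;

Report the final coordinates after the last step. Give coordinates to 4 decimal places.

start: φ=-67.848736°, λ=8.136676°, h=1672.793 m
→ ECEF (a=6378388.000, f=1/297.0): X=2388299.6584, Y=341465.2760, Z=-5886437.4337
→ Helmert 7p (PV): X=2388385.2477, Y=341522.3017, Z=-5886472.3541
→ Helmert 7p (PV): X=2388053.0065, Y=341162.6190, Z=-5886480.8213
→ Helmert 7p (PV): X=2388416.9615, Y=341242.3291, Z=-5886411.6172

X=2388416.9615 m, Y=341242.3291 m, Z=-5886411.6172 m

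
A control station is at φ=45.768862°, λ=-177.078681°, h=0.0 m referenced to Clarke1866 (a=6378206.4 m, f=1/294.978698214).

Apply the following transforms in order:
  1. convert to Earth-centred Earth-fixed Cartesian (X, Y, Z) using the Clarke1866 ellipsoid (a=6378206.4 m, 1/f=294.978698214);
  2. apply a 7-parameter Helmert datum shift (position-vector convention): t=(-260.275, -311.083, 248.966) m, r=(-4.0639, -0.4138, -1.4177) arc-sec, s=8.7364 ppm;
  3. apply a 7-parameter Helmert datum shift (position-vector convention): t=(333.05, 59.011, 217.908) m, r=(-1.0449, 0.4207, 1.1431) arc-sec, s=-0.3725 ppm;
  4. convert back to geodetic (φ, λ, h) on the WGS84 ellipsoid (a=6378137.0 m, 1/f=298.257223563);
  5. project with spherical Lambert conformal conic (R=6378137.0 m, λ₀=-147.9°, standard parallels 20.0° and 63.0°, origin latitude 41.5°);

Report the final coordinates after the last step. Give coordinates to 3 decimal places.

E=-2066746.239 m, N=803209.296 m

start: φ=45.768862°, λ=-177.078681°, h=0.000 m
→ ECEF (a=6378206.400, f=1/294.978698214): X=-4451106.3205, Y=-227143.7981, Z=4547160.4385
→ Helmert 7p (PV): X=-4451416.1657, Y=-227336.6814, Z=4547444.6759
→ Helmert 7p (PV): X=-4451070.9227, Y=-227279.2185, Z=4547671.1208
→ geod (Bowring, a=6378137.000): φ=45.77011041°, λ=-177.07691916°, h=293.5289 m
→ lcc (R=6378137.0, λ₀=-147.9°): E=-2066746.2393, N=803209.2958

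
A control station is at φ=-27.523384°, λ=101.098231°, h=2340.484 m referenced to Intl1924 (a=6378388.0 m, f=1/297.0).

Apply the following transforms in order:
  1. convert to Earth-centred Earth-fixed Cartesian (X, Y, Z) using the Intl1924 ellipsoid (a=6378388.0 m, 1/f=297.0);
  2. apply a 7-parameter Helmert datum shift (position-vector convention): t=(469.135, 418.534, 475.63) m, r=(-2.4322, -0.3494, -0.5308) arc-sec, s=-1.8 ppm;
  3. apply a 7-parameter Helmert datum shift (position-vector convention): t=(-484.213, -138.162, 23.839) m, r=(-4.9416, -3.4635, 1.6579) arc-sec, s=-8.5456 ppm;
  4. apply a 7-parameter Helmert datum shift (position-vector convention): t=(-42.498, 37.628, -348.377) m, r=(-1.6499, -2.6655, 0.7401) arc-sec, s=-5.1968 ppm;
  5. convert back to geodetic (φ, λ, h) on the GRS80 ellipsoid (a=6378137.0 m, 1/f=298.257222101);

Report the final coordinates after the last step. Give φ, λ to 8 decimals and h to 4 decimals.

φ=-27.52297345°, λ=101.09803787°, h=2690.5449 m

start: φ=-27.523384°, λ=101.098231°, h=2340.484 m
→ ECEF (a=6378388.000, f=1/297.0): X=-1090010.4413, Y=5556737.7698, Z=-2930890.7597
→ Helmert 7p (PV): X=-1089520.0799, Y=5557114.5468, Z=-2930477.2234
→ Helmert 7p (PV): X=-1089990.4417, Y=5556849.9323, Z=-2930579.7700
→ Helmert 7p (PV): X=-1090009.3429, Y=5556831.3300, Z=-2930971.4516
→ geod (Bowring, a=6378137.000): φ=-27.52297345°, λ=101.09803787°, h=2690.5449 m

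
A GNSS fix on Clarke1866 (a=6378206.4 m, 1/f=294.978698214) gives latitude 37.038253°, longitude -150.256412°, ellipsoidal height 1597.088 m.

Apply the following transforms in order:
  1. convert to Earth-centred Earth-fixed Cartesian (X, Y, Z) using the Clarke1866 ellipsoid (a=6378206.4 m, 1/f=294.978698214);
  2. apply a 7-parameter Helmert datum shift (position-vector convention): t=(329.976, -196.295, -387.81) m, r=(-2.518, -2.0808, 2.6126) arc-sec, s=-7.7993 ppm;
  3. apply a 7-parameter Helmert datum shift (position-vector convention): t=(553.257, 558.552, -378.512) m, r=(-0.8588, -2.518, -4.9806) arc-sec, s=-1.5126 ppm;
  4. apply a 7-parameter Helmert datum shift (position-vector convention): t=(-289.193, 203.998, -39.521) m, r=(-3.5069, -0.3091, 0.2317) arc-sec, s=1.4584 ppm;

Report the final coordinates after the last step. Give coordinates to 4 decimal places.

X=-4426575.0764 m, Y=-2528871.8160 m, Z=3820695.4010 m

start: φ=37.038253°, λ=-150.256412°, h=1597.088 m
→ ECEF (a=6378206.400, f=1/294.978698214): X=-4427086.7567, Y=-2529631.3031, Z=3821552.1762
→ Helmert 7p (PV): X=-4426728.7633, Y=-2529817.2912, Z=3821120.7811
→ Helmert 7p (PV): X=-4426276.5436, Y=-2529132.1127, Z=3820692.9827
→ Helmert 7p (PV): X=-4426575.0764, Y=-2528871.8160, Z=3820695.4010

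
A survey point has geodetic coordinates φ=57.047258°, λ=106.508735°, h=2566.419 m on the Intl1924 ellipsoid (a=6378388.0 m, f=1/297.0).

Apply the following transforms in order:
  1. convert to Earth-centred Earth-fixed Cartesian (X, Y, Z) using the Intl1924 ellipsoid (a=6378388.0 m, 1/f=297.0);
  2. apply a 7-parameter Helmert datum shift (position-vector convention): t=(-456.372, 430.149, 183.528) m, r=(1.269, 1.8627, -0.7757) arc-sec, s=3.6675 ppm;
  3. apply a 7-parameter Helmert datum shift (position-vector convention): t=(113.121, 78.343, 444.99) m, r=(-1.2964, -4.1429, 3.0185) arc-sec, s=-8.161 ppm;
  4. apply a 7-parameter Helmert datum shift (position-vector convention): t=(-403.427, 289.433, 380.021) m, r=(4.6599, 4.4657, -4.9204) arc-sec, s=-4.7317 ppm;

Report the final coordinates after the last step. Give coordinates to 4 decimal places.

start: φ=57.047258°, λ=106.508735°, h=2566.419 m
→ ECEF (a=6378388.000, f=1/297.0): X=-988638.4293, Y=3335719.8593, Z=5331029.3215
→ Helmert 7p (PV): X=-989037.7397, Y=3336133.1619, Z=5331261.8515
→ Helmert 7p (PV): X=-989072.4475, Y=3336203.3125, Z=5331622.5002
→ Helmert 7p (PV): X=-989276.1797, Y=3336380.1030, Z=5332074.0778

X=-989276.1797 m, Y=3336380.1030 m, Z=5332074.0778 m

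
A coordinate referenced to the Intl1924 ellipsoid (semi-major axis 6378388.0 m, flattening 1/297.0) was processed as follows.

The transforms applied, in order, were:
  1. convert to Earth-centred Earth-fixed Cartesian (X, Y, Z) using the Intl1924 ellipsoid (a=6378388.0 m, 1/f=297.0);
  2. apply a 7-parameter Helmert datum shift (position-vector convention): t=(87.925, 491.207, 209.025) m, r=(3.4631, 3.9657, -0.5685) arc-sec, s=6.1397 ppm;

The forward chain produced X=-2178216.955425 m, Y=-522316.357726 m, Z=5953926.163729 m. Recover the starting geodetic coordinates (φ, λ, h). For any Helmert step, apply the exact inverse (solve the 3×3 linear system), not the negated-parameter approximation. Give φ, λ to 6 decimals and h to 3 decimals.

start: X=-2178216.9554, Y=-522316.3577, Z=5953926.1637 m
→ Helmert⁻¹: X=-2178404.5320, Y=-522710.3997, Z=5953647.4784
→ geod (Bowring, a=6378388.000): φ=69.50671100°, λ=-166.50692000°, h=1614.6440 m

φ=69.506711°, λ=-166.506920°, h=1614.644 m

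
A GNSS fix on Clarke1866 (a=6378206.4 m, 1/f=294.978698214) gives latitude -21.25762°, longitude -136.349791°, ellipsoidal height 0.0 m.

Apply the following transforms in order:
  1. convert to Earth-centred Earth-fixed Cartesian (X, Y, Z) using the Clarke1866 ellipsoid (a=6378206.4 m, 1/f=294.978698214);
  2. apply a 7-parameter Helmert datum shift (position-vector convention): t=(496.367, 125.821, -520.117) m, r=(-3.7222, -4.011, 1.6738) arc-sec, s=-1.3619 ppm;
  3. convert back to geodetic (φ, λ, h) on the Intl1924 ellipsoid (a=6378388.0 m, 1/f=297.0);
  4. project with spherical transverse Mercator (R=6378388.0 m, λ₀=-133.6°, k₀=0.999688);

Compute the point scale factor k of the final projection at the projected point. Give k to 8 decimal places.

start: φ=-21.257620°, λ=-136.349791°, h=0.000 m
→ ECEF (a=6378206.400, f=1/294.978698214): X=-4302965.6935, Y=-4104855.1013, Z=-2297865.1826
→ Helmert 7p (PV): X=-4302385.4723, Y=-4104800.0743, Z=-2298391.7699
→ geod (Bowring, a=6378388.000): φ=-21.26265956°, λ=-136.34631569°, h=-436.5138 m
→ into tm (λ₀=-133.6°): φ=-21.26265956°, λ−λ₀=-2.74631569°
scale k = 1.00068610

1.00068610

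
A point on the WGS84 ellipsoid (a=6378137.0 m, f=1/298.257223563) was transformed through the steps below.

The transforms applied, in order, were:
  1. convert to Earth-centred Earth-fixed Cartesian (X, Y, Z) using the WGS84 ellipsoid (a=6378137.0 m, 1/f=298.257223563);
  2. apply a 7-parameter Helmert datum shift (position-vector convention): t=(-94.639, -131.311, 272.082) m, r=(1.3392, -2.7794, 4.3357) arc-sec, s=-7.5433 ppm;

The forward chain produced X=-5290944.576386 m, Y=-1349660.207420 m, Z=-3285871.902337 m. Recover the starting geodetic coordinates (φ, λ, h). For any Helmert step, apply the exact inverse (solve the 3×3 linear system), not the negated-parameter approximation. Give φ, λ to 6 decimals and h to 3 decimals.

φ=-31.210249°, λ=-165.691868°, h=455.846 m

start: X=-5290944.5764, Y=-1349660.2074, Z=-3285871.9023 m
→ Helmert⁻¹: X=-5290962.4934, Y=-1349449.1954, Z=-3286088.7162
→ geod (Bowring, a=6378137.000): φ=-31.21024900°, λ=-165.69186800°, h=455.8460 m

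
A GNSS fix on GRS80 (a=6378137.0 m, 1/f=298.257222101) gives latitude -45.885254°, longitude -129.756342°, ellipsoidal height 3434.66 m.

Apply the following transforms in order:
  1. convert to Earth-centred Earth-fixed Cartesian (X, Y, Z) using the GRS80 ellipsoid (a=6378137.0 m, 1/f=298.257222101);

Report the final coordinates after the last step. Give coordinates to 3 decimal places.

start: φ=-45.885254°, λ=-129.756342°, h=3434.660 m
→ ECEF (a=6378137.000, f=1/298.257222101): X=-2845803.3131, Y=-3420936.2813, Z=-4558844.5632

X=-2845803.313 m, Y=-3420936.281 m, Z=-4558844.563 m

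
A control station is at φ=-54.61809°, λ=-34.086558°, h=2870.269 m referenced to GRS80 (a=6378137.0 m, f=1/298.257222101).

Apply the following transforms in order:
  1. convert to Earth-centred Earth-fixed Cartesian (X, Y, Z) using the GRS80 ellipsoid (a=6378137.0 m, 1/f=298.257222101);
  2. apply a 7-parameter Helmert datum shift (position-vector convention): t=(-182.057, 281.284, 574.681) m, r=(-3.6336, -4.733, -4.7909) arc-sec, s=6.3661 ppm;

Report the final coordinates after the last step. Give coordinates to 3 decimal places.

X=3066702.135 m, Y=-2075220.916 m, Z=-5178574.001 m

start: φ=-54.618090°, λ=-34.086558°, h=2870.269 m
→ ECEF (a=6378137.000, f=1/298.257222101): X=3066794.0279, Y=-2075326.5170, Z=-5179222.6424
→ Helmert 7p (PV): X=3066702.1350, Y=-2075220.9162, Z=-5178574.0014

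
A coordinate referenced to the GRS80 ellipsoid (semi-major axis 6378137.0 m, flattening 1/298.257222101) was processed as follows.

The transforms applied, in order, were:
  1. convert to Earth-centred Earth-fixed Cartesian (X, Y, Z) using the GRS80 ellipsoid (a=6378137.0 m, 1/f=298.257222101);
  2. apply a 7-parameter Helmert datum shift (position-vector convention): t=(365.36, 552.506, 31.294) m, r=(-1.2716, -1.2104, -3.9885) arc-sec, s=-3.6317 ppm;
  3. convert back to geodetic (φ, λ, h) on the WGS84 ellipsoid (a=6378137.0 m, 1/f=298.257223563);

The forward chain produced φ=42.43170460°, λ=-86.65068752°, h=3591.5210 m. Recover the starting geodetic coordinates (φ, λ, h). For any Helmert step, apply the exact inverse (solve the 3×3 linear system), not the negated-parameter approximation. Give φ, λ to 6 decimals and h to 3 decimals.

start: φ=42.431705°, λ=-86.650688°, h=3591.521 m
→ ECEF (a=6378137.000, f=1/298.257223563): X=275607.5188, Y=-4709371.4409, Z=4283541.6252
→ Helmert⁻¹: X=275359.3703, Y=-4709962.1347, Z=4283495.2354
→ geod (Bowring, a=6378137.000): φ=42.42790500°, λ=-86.65411500°, h=3984.7770 m

φ=42.427905°, λ=-86.654115°, h=3984.777 m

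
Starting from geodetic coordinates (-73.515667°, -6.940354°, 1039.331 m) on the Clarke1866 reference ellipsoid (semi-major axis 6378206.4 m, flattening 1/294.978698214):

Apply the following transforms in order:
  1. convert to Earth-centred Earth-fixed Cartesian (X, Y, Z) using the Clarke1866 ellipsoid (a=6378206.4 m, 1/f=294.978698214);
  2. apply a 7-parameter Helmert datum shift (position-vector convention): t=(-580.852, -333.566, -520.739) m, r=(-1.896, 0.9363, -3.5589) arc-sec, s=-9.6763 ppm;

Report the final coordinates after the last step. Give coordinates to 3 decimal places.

start: φ=-73.515667°, λ=-6.940354°, h=1039.331 m
→ ECEF (a=6378206.400, f=1/294.978698214): X=1802484.2054, Y=-219412.7650, Z=-6094636.4832
→ Helmert 7p (PV): X=1801854.4611, Y=-219831.3295, Z=-6095104.4138

X=1801854.461 m, Y=-219831.329 m, Z=-6095104.414 m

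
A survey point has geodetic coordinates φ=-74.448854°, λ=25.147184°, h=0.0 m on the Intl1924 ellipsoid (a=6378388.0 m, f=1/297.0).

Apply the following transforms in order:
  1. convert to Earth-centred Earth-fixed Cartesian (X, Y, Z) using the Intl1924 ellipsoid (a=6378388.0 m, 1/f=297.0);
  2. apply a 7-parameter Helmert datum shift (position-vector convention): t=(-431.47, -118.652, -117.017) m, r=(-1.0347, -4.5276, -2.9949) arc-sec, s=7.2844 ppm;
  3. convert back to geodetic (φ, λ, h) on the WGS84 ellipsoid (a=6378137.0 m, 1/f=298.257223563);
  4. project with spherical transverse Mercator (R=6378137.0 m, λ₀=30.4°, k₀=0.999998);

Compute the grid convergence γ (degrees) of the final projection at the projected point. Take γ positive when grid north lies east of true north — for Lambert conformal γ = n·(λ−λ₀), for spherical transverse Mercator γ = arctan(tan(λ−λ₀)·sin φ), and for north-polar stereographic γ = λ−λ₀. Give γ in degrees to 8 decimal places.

5.06269189

start: φ=-74.448854°, λ=25.147184°, h=0.000 m
→ ECEF (a=6378388.000, f=1/297.0): X=1552809.3332, Y=728949.0094, Z=-6122705.9398
→ Helmert 7p (PV): X=1552534.1557, Y=728782.4069, Z=-6122837.1286
→ geod (Bowring, a=6378137.000): φ=-74.45150611°, λ=25.14605229°, h=206.8500 m
→ into tm (λ₀=30.4°): φ=-74.45150611°, λ−λ₀=-5.25394771°
convergence γ = 5.06269189°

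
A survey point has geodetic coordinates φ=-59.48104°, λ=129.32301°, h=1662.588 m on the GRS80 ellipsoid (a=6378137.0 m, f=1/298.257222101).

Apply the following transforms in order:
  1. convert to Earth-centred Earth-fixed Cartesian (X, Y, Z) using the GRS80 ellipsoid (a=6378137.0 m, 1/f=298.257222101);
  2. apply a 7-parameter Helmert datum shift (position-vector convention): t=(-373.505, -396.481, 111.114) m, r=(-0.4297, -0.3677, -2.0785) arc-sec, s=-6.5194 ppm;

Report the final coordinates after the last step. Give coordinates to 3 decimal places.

start: φ=-59.481040°, λ=129.323010°, h=1662.588 m
→ ECEF (a=6378137.000, f=1/298.257222101): X=-2058159.0810, Y=2512519.6721, Z=-5472774.9190
→ Helmert 7p (PV): X=-2058484.0939, Y=2512116.1496, Z=-5472637.0289

X=-2058484.094 m, Y=2512116.150 m, Z=-5472637.029 m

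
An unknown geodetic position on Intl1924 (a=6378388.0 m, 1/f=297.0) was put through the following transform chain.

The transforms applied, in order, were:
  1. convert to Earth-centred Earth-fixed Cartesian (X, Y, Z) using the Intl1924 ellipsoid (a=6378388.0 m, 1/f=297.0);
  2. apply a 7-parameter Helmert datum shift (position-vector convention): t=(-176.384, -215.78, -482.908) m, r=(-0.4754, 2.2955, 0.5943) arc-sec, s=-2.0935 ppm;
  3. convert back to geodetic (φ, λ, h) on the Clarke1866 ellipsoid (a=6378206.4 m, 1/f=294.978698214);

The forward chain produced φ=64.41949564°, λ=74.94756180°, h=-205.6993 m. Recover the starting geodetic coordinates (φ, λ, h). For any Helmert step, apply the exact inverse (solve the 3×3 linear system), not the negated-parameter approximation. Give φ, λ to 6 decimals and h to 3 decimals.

φ=64.418575°, λ=74.946232°, h=52.280 m

start: φ=64.419496°, λ=74.947562°, h=-205.699 m
→ ECEF (a=6378206.400, f=1/294.978698214): X=717169.7765, Y=2666749.0056, Z=5729683.9759
→ Helmert⁻¹: X=717291.5756, Y=2666955.0952, Z=5730193.0095
→ geod (Bowring, a=6378388.000): φ=64.41857500°, λ=74.94623200°, h=52.2800 m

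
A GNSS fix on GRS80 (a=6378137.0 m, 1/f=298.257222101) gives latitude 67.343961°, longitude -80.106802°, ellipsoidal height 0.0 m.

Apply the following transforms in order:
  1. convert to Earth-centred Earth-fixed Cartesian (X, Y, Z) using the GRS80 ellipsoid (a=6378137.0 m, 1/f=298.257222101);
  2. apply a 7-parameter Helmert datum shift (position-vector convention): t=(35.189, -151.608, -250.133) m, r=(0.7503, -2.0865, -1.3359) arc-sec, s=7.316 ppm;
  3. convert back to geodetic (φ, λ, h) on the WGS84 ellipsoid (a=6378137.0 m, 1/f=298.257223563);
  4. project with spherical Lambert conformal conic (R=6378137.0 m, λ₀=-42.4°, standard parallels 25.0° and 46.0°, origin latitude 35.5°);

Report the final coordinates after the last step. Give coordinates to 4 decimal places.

E=-1888562.2938 m, N=4072904.0496 m

start: φ=67.343961°, λ=-80.106802°, h=0.000 m
→ ECEF (a=6378137.000, f=1/298.257222101): X=423324.4632, Y=-2427241.1194, Z=5863295.7049
→ Helmert 7p (PV): X=423287.7174, Y=-2427434.5551, Z=5863083.9207
→ geod (Bowring, a=6378137.000): φ=67.34170492°, λ=-80.10841652°, h=-124.4652 m
→ lcc (R=6378137.0, λ₀=-42.4°): E=-1888562.2938, N=4072904.0496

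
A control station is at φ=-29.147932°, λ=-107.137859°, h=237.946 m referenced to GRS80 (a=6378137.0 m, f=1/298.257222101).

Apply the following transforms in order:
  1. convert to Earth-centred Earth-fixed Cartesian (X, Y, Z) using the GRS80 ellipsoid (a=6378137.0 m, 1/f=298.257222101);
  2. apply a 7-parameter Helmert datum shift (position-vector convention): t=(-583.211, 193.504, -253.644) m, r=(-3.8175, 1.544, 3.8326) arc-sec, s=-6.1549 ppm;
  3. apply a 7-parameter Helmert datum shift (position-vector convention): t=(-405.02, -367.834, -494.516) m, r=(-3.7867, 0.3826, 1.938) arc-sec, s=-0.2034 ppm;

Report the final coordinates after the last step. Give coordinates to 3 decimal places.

X=-1643676.060 m, Y=-5327836.926 m, Z=-3088864.153 m

start: φ=-29.147932°, λ=-107.137859°, h=237.946 m
→ ECEF (a=6378137.000, f=1/298.257222101): X=-1642818.4724, Y=-5327536.6476, Z=-3088347.3776
→ Helmert 7p (PV): X=-1643315.6996, Y=-5327398.0361, Z=-3088471.1157
→ Helmert 7p (PV): X=-1643676.0596, Y=-5327836.9261, Z=-3088864.1526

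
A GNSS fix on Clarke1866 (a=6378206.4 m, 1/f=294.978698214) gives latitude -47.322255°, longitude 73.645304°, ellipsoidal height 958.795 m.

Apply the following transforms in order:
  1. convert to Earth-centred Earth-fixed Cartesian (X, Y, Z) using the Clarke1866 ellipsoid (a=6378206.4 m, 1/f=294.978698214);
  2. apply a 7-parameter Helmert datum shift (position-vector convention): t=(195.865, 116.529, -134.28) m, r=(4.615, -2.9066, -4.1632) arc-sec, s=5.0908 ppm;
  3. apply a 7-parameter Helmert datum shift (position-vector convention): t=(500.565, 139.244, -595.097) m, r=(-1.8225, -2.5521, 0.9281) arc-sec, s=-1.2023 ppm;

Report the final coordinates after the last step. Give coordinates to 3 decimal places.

X=1220763.515 m, Y=4157223.495 m, Z=-4667284.188 m

start: φ=-47.322255°, λ=73.645304°, h=958.795 m
→ ECEF (a=6378206.400, f=1/294.978698214): X=1219873.6439, Y=4156907.5104, Z=-4666625.2291
→ Helmert 7p (PV): X=1220225.3820, Y=4157124.9919, Z=-4666673.0682
→ Helmert 7p (PV): X=1220763.5151, Y=4157223.4948, Z=-4667284.1879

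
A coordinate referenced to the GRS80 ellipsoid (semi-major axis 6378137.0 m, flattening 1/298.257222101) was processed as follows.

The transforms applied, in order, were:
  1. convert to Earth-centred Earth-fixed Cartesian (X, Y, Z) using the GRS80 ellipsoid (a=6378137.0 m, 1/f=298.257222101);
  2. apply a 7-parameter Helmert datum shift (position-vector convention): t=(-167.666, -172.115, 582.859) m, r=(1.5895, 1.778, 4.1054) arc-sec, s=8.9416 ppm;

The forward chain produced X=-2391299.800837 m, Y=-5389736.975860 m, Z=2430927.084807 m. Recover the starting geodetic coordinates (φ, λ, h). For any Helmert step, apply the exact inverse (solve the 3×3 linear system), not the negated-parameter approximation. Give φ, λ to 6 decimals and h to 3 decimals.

start: X=-2391299.8008, Y=-5389736.9759, Z=2430927.0848 m
→ Helmert⁻¹: X=-2391238.9732, Y=-5389450.3473, Z=2430343.4141
→ geod (Bowring, a=6378137.000): φ=22.53702400°, λ=-113.92632700°, h=2345.7840 m

φ=22.537024°, λ=-113.926327°, h=2345.784 m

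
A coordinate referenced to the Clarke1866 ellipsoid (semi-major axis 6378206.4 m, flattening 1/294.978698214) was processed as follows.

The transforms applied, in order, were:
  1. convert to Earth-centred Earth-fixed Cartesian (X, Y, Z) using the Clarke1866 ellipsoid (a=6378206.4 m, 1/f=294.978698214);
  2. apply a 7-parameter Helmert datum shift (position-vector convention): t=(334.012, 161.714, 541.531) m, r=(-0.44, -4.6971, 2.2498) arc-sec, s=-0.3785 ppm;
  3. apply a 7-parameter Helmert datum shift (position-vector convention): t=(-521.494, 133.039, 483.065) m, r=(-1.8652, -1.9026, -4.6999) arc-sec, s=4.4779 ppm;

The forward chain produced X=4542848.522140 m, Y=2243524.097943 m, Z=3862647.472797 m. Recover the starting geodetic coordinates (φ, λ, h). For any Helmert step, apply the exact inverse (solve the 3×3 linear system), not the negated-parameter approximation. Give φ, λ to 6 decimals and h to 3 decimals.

start: X=4542848.5221, Y=2243524.0979, Z=3862647.4728 m
→ Helmert⁻¹: X=4543334.1773, Y=2243449.6124, Z=3862125.4924
→ Helmert⁻¹: X=4543114.2870, Y=2243230.9570, Z=3861486.7516
→ geod (Bowring, a=6378206.400): φ=37.49961300°, λ=26.27854900°, h=246.7300 m

φ=37.499613°, λ=26.278549°, h=246.730 m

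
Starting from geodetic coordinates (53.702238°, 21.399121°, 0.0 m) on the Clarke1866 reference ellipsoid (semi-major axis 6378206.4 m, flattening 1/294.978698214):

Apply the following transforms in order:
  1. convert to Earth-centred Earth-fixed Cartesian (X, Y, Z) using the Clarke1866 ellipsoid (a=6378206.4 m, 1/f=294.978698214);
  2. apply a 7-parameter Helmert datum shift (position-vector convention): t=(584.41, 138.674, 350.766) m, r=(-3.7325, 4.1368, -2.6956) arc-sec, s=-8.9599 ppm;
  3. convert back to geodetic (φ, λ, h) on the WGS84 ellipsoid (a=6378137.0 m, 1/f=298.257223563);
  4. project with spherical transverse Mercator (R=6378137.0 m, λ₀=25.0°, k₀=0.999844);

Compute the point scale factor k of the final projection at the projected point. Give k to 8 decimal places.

1.00053647

start: φ=53.702238°, λ=21.399121°, h=0.000 m
→ ECEF (a=6378206.400, f=1/294.978698214): X=3523238.1466, Y=1380679.5788, Z=5116991.1231
→ Helmert 7p (PV): X=3523911.6565, Y=1380852.4331, Z=5117200.3966
→ geod (Bowring, a=6378137.000): φ=53.69631219°, λ=21.39783726°, h=492.2975 m
→ into tm (λ₀=25.0°): φ=53.69631219°, λ−λ₀=-3.60216274°
scale k = 1.00053647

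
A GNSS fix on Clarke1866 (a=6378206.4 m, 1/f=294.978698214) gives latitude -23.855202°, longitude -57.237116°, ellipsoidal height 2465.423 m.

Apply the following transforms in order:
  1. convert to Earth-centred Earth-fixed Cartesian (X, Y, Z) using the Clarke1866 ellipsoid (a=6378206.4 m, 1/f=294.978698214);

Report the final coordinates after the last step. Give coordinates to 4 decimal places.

start: φ=-23.855202°, λ=-57.237116°, h=2465.423 m
→ ECEF (a=6378206.400, f=1/294.978698214): X=3159748.9177, Y=-4909952.8532, Z=-2564473.1453

X=3159748.9177 m, Y=-4909952.8532 m, Z=-2564473.1453 m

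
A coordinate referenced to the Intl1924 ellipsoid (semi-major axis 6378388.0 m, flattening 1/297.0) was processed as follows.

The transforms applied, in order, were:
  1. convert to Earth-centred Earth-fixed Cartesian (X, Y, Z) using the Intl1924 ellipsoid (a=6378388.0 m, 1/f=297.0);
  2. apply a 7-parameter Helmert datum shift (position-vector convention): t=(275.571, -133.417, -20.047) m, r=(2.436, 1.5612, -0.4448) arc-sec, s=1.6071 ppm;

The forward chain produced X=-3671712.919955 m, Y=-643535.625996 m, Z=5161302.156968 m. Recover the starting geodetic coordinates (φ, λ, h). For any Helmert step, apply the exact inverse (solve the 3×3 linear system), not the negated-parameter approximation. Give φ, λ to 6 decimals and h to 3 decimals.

φ=54.342960°, λ=-170.062482°, h=2584.184 m

start: X=-3671712.9200, Y=-643535.6260, Z=5161302.1570 m
→ Helmert⁻¹: X=-3672020.2677, Y=-643348.1383, Z=5161293.7140
→ geod (Bowring, a=6378388.000): φ=54.34296000°, λ=-170.06248200°, h=2584.1840 m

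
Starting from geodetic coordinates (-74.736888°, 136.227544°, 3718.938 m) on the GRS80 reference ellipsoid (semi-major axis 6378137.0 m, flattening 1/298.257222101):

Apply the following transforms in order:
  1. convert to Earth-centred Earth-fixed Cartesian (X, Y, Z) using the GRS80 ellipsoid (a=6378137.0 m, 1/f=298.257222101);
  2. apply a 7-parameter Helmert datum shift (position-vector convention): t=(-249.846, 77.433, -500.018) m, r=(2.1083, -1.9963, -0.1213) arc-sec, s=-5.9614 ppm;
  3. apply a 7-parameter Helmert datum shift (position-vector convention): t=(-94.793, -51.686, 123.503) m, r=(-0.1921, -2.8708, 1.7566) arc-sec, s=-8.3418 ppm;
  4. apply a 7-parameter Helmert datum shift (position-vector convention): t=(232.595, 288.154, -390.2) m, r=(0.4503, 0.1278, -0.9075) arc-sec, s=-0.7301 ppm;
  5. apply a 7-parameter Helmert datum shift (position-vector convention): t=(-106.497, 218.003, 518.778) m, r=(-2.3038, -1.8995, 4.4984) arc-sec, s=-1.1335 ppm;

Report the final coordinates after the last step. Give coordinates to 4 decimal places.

start: φ=-74.736888°, λ=136.227544°, h=3718.938 m
→ ECEF (a=6378137.000, f=1/298.257222101): X=-1216937.0154, Y=1165878.1399, Z=-6134687.3920
→ Helmert 7p (PV): X=-1217119.5479, Y=1166012.0426, Z=-6135150.6998
→ Helmert 7p (PV): X=-1217128.7294, Y=1165934.5510, Z=-6134994.0442
→ Helmert 7p (PV): X=-1216893.9173, Y=1166240.6021, Z=-6135376.4656
→ Helmert 7p (PV): X=-1216967.9684, Y=1166362.2173, Z=-6134874.9654

X=-1216967.9684 m, Y=1166362.2173 m, Z=-6134874.9654 m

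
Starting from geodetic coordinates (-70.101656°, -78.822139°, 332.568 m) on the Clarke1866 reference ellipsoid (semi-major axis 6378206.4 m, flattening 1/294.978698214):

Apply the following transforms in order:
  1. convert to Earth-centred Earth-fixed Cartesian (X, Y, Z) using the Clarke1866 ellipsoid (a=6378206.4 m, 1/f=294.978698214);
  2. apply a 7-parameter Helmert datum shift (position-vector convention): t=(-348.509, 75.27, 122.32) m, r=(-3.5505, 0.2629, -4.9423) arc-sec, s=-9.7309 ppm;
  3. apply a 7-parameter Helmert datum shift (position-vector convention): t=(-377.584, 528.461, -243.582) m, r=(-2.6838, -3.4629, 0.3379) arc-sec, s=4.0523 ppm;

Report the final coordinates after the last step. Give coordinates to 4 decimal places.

X=421431.7652 m, Y=-2135743.6772 m, Z=-5975053.9184 m

start: φ=-70.101656°, λ=-78.822139°, h=332.568 m
→ ECEF (a=6378206.400, f=1/294.978698214): X=422115.2478, Y=-2136169.5247, Z=-5975037.6941
→ Helmert 7p (PV): X=421703.8315, Y=-2136186.4313, Z=-5974820.9995
→ Helmert 7p (PV): X=421431.7652, Y=-2135743.6772, Z=-5975053.9184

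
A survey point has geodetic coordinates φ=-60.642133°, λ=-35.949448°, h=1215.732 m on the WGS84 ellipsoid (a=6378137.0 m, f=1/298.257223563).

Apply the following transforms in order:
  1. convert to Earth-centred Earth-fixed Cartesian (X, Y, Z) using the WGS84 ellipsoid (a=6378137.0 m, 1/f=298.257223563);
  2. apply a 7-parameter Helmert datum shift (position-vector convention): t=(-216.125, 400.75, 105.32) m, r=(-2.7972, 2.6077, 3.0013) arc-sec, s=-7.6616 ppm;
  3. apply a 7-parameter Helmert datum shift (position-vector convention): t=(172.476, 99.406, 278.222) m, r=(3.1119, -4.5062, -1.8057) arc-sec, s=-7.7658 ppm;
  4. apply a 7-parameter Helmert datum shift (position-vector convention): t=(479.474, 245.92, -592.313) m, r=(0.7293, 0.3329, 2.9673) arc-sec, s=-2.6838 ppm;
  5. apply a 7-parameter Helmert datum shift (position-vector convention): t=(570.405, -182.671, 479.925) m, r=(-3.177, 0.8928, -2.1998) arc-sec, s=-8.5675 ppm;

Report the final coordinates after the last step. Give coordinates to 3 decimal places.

X=2539305.700 m, Y=-1840206.906 m, Z=-5536515.107 m

start: φ=-60.642133°, λ=-35.949448°, h=1215.732 m
→ ECEF (a=6378137.000, f=1/298.257223563): X=2538331.6096, Y=-1840786.3017, Z=-5536961.2797
→ Helmert 7p (PV): X=2538052.8210, Y=-1840409.6014, Z=-5536820.6652
→ Helmert 7p (PV): X=2538310.4358, Y=-1840234.5889, Z=-5536471.7637
→ Helmert 7p (PV): X=2538800.6353, Y=-1839927.6389, Z=-5537059.8212
→ Helmert 7p (PV): X=2539305.7001, Y=-1840206.9062, Z=-5536515.1070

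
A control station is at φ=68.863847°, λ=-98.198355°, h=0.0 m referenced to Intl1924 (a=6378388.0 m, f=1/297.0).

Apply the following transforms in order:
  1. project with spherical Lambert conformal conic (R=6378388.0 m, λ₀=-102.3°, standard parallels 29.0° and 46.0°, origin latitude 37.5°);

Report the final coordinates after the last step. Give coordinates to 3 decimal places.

start: φ=68.863847°, λ=-98.198355°, h=0.000 m
→ lcc (R=6378388.0, λ₀=-102.3°): E=197759.6332, N=3672430.8223

E=197759.633 m, N=3672430.822 m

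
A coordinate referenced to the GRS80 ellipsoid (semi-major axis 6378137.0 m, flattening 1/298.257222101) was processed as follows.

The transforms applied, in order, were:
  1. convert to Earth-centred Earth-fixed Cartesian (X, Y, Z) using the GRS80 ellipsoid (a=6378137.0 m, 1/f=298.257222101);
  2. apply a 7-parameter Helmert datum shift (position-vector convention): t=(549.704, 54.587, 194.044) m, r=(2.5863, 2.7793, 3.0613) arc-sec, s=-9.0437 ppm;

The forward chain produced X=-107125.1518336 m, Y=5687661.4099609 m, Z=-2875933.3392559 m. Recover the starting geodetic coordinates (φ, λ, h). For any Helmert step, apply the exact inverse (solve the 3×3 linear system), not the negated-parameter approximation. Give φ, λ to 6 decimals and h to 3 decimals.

φ=-26.976817°, λ=91.083331°, h=660.439 m

start: X=-107125.1518, Y=5687661.4100, Z=-2875933.3393 m
→ Helmert⁻¹: X=-107552.6607, Y=5687623.7924, Z=-2876226.1591
→ geod (Bowring, a=6378137.000): φ=-26.97681700°, λ=91.08333100°, h=660.4390 m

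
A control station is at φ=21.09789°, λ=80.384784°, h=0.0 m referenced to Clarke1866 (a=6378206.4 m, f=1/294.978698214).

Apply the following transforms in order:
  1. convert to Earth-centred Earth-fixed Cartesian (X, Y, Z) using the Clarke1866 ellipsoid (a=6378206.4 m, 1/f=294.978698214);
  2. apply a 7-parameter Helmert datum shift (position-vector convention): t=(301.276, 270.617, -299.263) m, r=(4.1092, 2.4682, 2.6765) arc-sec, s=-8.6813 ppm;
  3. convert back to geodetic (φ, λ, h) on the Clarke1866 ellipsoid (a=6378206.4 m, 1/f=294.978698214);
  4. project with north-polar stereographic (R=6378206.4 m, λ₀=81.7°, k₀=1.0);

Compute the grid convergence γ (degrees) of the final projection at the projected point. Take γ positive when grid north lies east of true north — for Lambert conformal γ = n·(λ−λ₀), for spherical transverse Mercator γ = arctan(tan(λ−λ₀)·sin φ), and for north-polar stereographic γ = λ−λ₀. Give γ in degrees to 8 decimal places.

start: φ=21.097890°, λ=80.384784°, h=0.000 m
→ ECEF (a=6378206.400, f=1/294.978698214): X=994377.5299, Y=5869632.7606, Z=2281375.1860
→ Helmert 7p (PV): X=994621.3086, Y=5869819.8754, Z=2281161.1525
→ geod (Bowring, a=6378206.400): φ=21.09535419°, λ=80.38277164°, h=133.0741 m
→ into stereo (λ₀=81.7°): φ=21.09535419°, λ−λ₀=-1.31722836°
convergence γ = -1.31722836°

-1.31722836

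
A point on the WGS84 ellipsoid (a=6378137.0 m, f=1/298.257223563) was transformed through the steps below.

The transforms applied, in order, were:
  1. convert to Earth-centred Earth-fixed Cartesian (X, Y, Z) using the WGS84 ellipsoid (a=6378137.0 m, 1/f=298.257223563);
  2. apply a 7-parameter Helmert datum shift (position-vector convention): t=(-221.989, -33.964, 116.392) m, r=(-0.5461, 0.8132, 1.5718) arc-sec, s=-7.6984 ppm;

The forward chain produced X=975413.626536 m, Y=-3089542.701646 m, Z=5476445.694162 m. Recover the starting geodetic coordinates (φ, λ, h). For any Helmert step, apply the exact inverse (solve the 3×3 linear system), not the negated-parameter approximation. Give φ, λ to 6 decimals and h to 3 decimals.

φ=59.558950°, λ=-72.475288°, h=721.334 m

start: X=975413.6265, Y=-3089542.7016, Z=5476445.6942 m
→ Helmert⁻¹: X=975597.9925, Y=-3089554.4555, Z=5476367.1280
→ geod (Bowring, a=6378137.000): φ=59.55895000°, λ=-72.47528800°, h=721.3340 m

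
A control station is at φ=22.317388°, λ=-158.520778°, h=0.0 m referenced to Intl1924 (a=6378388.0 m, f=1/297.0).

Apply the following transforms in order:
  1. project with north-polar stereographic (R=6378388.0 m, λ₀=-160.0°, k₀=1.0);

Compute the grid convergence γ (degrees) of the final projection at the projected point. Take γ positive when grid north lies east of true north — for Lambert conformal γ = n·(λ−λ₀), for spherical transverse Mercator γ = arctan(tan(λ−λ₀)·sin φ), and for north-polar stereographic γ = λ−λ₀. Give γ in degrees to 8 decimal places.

start: φ=22.317388°, λ=-158.520778°, h=0.000 m
→ into stereo (λ₀=-160.0°): φ=22.31738800°, λ−λ₀=1.47922200°
convergence γ = 1.47922200°

1.47922200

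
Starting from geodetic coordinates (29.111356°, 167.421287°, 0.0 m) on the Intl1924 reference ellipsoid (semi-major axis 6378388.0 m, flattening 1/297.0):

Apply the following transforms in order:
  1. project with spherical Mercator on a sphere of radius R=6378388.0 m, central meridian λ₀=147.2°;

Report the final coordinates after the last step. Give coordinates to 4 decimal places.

E=2251111.9570 m, N=3389960.2079 m

start: φ=29.111356°, λ=167.421287°, h=0.000 m
→ merc (R=6378388.0, λ₀=147.2°): E=2251111.9570, N=3389960.2079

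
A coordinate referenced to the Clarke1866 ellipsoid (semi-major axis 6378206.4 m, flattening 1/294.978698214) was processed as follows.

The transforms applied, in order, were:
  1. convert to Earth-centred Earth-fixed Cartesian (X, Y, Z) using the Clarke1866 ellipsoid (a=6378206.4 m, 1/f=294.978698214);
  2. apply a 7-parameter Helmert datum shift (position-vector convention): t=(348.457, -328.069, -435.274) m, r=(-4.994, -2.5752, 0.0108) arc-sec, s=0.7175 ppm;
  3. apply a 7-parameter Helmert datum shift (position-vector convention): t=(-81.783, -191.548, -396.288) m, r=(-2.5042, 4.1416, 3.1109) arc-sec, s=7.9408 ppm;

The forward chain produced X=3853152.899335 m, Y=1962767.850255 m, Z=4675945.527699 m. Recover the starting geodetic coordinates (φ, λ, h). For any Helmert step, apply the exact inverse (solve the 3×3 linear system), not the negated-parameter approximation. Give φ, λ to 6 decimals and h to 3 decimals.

start: X=3853152.8993, Y=1962767.8503, Z=4675945.5277 m
→ Helmert⁻¹: X=3853139.7906, Y=1962828.9227, Z=4676405.8796
→ Helmert⁻¹: X=3852847.0619, Y=1963042.1477, Z=4676837.2238
→ geod (Bowring, a=6378206.400): φ=47.43794400°, λ=26.99903800°, h=2997.2030 m

φ=47.437944°, λ=26.999038°, h=2997.203 m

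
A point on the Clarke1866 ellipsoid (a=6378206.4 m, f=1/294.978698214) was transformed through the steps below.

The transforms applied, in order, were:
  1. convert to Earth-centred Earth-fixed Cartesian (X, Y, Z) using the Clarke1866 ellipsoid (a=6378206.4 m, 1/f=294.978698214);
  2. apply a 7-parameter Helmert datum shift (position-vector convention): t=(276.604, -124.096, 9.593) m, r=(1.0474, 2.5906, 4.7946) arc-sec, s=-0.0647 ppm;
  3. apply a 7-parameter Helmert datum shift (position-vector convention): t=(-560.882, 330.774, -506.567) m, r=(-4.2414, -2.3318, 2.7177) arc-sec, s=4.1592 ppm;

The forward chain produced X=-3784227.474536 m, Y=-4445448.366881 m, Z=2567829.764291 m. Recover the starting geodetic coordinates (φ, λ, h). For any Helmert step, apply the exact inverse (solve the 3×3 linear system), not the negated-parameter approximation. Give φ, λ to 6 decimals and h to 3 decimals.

φ=23.889276°, λ=-130.404804°, h=3248.795 m

start: X=-3784227.4745, Y=-4445448.3669, Z=2567829.7643 m
→ Helmert⁻¹: X=-3783680.3979, Y=-4445763.6083, Z=2568277.0054
→ Helmert⁻¹: X=-3784092.8388, Y=-4445538.7978, Z=2568242.6262
→ geod (Bowring, a=6378206.400): φ=23.88927600°, λ=-130.40480400°, h=3248.7950 m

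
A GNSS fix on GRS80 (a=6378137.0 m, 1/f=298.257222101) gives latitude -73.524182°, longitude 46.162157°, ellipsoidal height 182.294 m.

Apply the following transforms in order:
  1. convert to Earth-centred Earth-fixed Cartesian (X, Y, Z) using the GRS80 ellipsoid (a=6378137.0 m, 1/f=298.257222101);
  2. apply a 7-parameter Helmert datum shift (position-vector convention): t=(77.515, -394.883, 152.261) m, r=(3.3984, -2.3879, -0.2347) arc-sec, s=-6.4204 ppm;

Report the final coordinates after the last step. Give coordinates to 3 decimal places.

start: φ=-73.524182°, λ=46.162157°, h=182.294 m
→ ECEF (a=6378137.000, f=1/298.257222101): X=1256795.0966, Y=1308842.2526, Z=-6094264.2670
→ Helmert 7p (PV): X=1256936.5837, Y=1308537.9442, Z=-6094036.7645

X=1256936.584 m, Y=1308537.944 m, Z=-6094036.764 m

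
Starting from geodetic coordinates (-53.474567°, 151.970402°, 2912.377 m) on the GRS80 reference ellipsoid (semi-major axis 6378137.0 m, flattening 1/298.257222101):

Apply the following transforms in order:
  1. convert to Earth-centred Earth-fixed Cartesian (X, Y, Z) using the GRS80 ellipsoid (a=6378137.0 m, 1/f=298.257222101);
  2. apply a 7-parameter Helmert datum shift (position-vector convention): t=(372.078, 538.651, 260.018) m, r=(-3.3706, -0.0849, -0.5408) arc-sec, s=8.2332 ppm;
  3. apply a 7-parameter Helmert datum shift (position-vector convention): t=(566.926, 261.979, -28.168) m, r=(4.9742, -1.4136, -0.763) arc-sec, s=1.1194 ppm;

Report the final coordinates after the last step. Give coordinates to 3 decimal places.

start: φ=-53.474567°, λ=151.970402°, h=2912.377 m
→ ECEF (a=6378137.000, f=1/298.257222101): X=-3359665.1832, Y=1788592.4857, Z=-5104493.6259
→ Helmert 7p (PV): X=-3359313.9754, Y=1789071.2573, Z=-5104306.2449
→ Helmert 7p (PV): X=-3358709.2103, Y=1789470.7591, Z=-5104320.0046

X=-3358709.210 m, Y=1789470.759 m, Z=-5104320.005 m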